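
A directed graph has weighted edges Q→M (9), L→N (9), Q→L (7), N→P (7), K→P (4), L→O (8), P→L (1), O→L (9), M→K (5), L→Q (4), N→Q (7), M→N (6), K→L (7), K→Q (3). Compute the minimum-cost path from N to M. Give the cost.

16

Routes from N to M:
N - Q - M: 7 + 9 = 16
N - P - L - Q - M: 7 + 1 + 4 + 9 = 21
Best route has total 16.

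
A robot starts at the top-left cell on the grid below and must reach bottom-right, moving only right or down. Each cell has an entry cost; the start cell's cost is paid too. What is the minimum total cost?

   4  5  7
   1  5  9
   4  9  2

Take r0c0 r1c0 r2c0 r2c1 r2c2 for a total of 4 + 1 + 4 + 9 + 2 = 20.
For comparison, the top-then-right route costs 27.

20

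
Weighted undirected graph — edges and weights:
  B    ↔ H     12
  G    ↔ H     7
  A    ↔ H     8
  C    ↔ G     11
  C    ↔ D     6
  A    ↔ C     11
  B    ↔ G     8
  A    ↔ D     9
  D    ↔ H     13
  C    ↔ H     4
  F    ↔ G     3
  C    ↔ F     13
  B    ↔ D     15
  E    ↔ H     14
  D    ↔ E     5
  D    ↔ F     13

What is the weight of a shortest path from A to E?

14

A few of the A→E routes:
A → H → E: 8 + 14 = 22
A → D → E: 9 + 5 = 14
A → H → C → D → E: 8 + 4 + 6 + 5 = 23
A → C → D → E: 11 + 6 + 5 = 22
A → H → D → E: 8 + 13 + 5 = 26
The minimum is 14.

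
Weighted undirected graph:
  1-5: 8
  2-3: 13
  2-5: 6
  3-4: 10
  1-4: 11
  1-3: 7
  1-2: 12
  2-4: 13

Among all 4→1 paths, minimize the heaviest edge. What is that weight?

10

Checking several routes:
4-1: max(11) = 11
4-3-1: max(10, 7) = 10
4-2-5-1: max(13, 6, 8) = 13
Best route has worst link 10.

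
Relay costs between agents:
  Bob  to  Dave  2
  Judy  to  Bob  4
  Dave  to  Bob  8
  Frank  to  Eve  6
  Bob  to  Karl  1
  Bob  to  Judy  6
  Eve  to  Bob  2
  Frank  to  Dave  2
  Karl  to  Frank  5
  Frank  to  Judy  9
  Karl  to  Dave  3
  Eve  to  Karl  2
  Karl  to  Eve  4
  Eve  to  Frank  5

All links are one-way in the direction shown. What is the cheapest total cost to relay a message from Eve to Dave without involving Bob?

5

Routes from Eve to Dave avoiding Bob:
Eve → Karl → Frank → Dave: 2 + 5 + 2 = 9
Eve → Frank → Dave: 5 + 2 = 7
Eve → Karl → Dave: 2 + 3 = 5
Best route has total 5.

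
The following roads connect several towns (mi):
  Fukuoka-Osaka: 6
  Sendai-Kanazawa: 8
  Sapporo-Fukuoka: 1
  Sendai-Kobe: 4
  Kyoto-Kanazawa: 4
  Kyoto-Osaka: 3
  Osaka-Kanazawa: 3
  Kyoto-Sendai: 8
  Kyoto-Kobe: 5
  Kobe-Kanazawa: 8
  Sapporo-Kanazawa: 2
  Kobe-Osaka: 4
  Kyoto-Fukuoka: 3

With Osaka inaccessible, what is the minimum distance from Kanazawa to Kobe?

8

Some routes from Kanazawa to Kobe avoiding Osaka:
Kanazawa - Kyoto - Kobe: 4 + 5 = 9
Kanazawa - Kobe: 8
Kanazawa - Sapporo - Fukuoka - Kyoto - Kobe: 2 + 1 + 3 + 5 = 11
Kanazawa - Kyoto - Sendai - Kobe: 4 + 8 + 4 = 16
Kanazawa - Sendai - Kobe: 8 + 4 = 12
The minimum is 8 mi.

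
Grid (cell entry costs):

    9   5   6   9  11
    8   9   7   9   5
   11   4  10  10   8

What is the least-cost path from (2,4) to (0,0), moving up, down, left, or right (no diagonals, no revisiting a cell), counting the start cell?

49

Take r2c4→r1c4→r1c3→r1c2→r0c2→r0c1→r0c0 for a total of 8 + 5 + 9 + 7 + 6 + 5 + 9 = 49.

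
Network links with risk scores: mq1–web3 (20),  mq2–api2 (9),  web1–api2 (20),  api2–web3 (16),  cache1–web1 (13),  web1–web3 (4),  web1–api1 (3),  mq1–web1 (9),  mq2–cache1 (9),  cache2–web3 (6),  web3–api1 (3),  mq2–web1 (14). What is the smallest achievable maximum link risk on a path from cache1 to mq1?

Comparing a few candidate routes:
cache1-mq2-web1-mq1: max(9, 14, 9) = 14
cache1-mq2-web1-api1-web3-mq1: max(9, 14, 3, 3, 20) = 20
cache1-web1-mq1: max(13, 9) = 13
cache1-mq2-api2-web3-web1-mq1: max(9, 9, 16, 4, 9) = 16
cache1-mq2-api2-web3-api1-web1-mq1: max(9, 9, 16, 3, 3, 9) = 16
cache1-mq2-web1-api2-web3-mq1: max(9, 14, 20, 16, 20) = 20
Best route has worst link 13.

13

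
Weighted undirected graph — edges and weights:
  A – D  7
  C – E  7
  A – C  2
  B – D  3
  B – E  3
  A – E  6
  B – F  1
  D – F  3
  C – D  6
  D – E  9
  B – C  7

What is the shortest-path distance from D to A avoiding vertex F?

Some routes from D to A avoiding F:
D-B-C-A: 3 + 7 + 2 = 12
D-B-E-C-A: 3 + 3 + 7 + 2 = 15
D-B-E-A: 3 + 3 + 6 = 12
D-C-A: 6 + 2 = 8
D-A: 7
D-E-A: 9 + 6 = 15
Shortest: 7.

7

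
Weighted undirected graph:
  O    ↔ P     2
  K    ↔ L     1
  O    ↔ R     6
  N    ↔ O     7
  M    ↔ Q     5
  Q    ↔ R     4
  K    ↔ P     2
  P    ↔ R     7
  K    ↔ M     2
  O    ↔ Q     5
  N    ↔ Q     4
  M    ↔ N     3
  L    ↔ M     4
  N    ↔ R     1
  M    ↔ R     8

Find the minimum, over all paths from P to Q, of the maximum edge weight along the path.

Some routes from P to Q:
P-K-M-N-R-Q: max(2, 2, 3, 1, 4) = 4
P-K-L-M-Q: max(2, 1, 4, 5) = 5
P-K-M-N-Q: max(2, 2, 3, 4) = 4
P-K-L-M-N-R-Q: max(2, 1, 4, 3, 1, 4) = 4
P-K-L-M-N-Q: max(2, 1, 4, 3, 4) = 4
P-K-M-Q: max(2, 2, 5) = 5
Smallest bottleneck: 4.

4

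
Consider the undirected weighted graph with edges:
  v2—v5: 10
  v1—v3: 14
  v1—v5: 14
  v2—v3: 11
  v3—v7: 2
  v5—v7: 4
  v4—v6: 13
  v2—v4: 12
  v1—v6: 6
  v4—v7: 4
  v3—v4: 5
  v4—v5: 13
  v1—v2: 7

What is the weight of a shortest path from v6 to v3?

A few of the v6→v3 routes:
v6 -> v1 -> v2 -> v3: 6 + 7 + 11 = 24
v6 -> v4 -> v7 -> v3: 13 + 4 + 2 = 19
v6 -> v1 -> v3: 6 + 14 = 20
v6 -> v4 -> v3: 13 + 5 = 18
Shortest: 18.

18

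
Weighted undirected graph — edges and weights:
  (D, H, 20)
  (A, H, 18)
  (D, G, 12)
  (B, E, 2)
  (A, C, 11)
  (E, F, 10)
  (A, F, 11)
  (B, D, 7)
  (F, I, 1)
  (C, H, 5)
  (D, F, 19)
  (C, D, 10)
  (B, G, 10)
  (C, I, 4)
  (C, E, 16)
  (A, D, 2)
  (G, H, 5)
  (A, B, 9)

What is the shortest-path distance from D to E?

Some routes from D to E:
D→A→B→E: 2 + 9 + 2 = 13
D→A→F→E: 2 + 11 + 10 = 23
D→G→B→E: 12 + 10 + 2 = 24
D→B→E: 7 + 2 = 9
Best route has total 9.

9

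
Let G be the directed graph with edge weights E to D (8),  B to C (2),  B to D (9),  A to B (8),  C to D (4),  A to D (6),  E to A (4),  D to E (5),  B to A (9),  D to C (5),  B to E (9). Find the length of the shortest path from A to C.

Paths from A to C:
A - D - C: 6 + 5 = 11
A - B - C: 8 + 2 = 10
A - B - E - D - C: 8 + 9 + 8 + 5 = 30
A - B - D - C: 8 + 9 + 5 = 22
Shortest: 10.

10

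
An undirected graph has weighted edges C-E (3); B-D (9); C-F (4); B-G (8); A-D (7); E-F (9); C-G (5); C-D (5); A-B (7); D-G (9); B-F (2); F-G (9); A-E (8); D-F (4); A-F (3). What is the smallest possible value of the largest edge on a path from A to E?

Checking several routes:
A-D-C-E: max(7, 5, 3) = 7
A-F-C-E: max(3, 4, 3) = 4
A-F-D-C-E: max(3, 4, 5, 3) = 5
Smallest bottleneck: 4.

4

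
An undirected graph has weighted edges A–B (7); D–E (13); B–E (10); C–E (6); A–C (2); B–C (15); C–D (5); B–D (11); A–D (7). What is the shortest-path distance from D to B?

Some routes from D to B:
D - C - A - B: 5 + 2 + 7 = 14
D - A - B: 7 + 7 = 14
D - B: 11
Best route has total 11.

11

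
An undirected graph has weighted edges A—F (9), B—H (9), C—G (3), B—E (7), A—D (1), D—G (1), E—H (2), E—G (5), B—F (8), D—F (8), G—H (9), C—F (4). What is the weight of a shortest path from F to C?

4

Checking several routes:
F -> C: 4
F -> A -> D -> G -> C: 9 + 1 + 1 + 3 = 14
F -> D -> G -> C: 8 + 1 + 3 = 12
Shortest: 4.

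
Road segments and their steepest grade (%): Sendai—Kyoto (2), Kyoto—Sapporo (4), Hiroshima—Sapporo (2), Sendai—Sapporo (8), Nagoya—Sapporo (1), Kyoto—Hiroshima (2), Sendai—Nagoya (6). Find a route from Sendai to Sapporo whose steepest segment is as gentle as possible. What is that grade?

Paths from Sendai to Sapporo:
Sendai-Nagoya-Sapporo: max(6, 1) = 6
Sendai-Kyoto-Sapporo: max(2, 4) = 4
Sendai-Sapporo: max(8) = 8
Sendai-Kyoto-Hiroshima-Sapporo: max(2, 2, 2) = 2
The minimum achievable maximum is 2%.

2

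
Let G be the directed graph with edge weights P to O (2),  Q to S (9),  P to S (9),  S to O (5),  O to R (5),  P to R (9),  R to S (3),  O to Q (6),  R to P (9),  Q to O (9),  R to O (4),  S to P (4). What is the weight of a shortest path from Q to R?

Routes from Q to R:
Q - S - P - R: 9 + 4 + 9 = 22
Q - S - P - O - R: 9 + 4 + 2 + 5 = 20
Q - O - R: 9 + 5 = 14
Q - S - O - R: 9 + 5 + 5 = 19
Best route has total 14.

14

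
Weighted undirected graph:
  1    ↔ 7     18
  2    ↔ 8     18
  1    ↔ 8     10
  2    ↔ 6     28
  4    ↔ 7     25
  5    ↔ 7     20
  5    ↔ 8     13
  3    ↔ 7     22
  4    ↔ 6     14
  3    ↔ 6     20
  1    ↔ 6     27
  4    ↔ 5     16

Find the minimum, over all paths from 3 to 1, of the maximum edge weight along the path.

Comparing a few candidate routes:
3 → 6 → 4 → 5 → 8 → 1: max(20, 14, 16, 13, 10) = 20
3 → 6 → 4 → 5 → 7 → 1: max(20, 14, 16, 20, 18) = 20
3 → 7 → 5 → 8 → 1: max(22, 20, 13, 10) = 22
The minimum achievable maximum is 20.

20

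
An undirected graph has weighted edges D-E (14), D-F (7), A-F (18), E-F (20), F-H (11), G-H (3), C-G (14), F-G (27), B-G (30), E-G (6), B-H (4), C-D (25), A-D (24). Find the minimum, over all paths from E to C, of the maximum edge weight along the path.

14

Comparing a few candidate routes:
E -> G -> C: max(6, 14) = 14
E -> G -> H -> F -> D -> C: max(6, 3, 11, 7, 25) = 25
E -> G -> H -> F -> A -> D -> C: max(6, 3, 11, 18, 24, 25) = 25
E -> D -> A -> F -> H -> G -> C: max(14, 24, 18, 11, 3, 14) = 24
E -> D -> F -> H -> G -> C: max(14, 7, 11, 3, 14) = 14
E -> F -> H -> G -> C: max(20, 11, 3, 14) = 20
Smallest bottleneck: 14.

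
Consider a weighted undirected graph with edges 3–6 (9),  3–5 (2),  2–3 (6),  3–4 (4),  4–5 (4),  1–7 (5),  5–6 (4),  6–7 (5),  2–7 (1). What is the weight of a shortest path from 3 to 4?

4

Candidate routes:
3-4: 4
3-6-5-4: 9 + 4 + 4 = 17
3-5-4: 2 + 4 = 6
3-2-7-6-5-4: 6 + 1 + 5 + 4 + 4 = 20
Best route has total 4.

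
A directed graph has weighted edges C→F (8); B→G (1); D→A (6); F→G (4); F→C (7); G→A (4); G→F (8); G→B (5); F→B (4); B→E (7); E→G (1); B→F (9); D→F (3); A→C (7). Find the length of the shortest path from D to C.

10

Routes from D to C:
D - F - C: 3 + 7 = 10
D - F - G - A - C: 3 + 4 + 4 + 7 = 18
D - F - B - E - G - A - C: 3 + 4 + 7 + 1 + 4 + 7 = 26
D - A - C: 6 + 7 = 13
D - F - B - G - A - C: 3 + 4 + 1 + 4 + 7 = 19
The minimum is 10.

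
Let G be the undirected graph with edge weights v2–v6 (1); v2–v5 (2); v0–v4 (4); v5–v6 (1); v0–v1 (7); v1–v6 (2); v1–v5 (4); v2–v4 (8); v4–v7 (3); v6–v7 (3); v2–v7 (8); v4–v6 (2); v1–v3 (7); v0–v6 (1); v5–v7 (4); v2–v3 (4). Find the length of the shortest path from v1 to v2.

Comparing a few candidate routes:
v1-v5-v2: 4 + 2 = 6
v1-v6-v5-v2: 2 + 1 + 2 = 5
v1-v6-v2: 2 + 1 = 3
v1-v3-v2: 7 + 4 = 11
v1-v5-v6-v2: 4 + 1 + 1 = 6
v1-v0-v6-v2: 7 + 1 + 1 = 9
The minimum is 3.

3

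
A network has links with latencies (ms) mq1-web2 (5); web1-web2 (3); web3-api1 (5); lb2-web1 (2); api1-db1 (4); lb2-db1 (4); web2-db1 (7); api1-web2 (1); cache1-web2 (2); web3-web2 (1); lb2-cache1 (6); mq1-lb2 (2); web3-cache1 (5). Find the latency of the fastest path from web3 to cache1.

Comparing a few candidate routes:
web3-cache1: 5
web3-api1-web2-cache1: 5 + 1 + 2 = 8
web3-web2-cache1: 1 + 2 = 3
web3-web2-web1-lb2-cache1: 1 + 3 + 2 + 6 = 12
Shortest: 3 ms.

3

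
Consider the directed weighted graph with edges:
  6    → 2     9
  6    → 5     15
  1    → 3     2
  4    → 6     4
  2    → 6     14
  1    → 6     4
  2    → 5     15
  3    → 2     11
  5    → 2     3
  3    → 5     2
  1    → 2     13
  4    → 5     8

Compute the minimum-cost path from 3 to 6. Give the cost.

Candidate routes:
3 → 2 → 6: 11 + 14 = 25
3 → 5 → 2 → 6: 2 + 3 + 14 = 19
The minimum is 19.

19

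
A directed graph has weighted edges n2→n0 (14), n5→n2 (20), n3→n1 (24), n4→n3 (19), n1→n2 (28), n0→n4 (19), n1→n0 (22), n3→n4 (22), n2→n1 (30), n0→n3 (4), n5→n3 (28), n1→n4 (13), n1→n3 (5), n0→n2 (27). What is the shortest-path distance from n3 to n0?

46

Candidate routes:
n3-n1-n0: 24 + 22 = 46
n3-n1-n2-n0: 24 + 28 + 14 = 66
The minimum is 46.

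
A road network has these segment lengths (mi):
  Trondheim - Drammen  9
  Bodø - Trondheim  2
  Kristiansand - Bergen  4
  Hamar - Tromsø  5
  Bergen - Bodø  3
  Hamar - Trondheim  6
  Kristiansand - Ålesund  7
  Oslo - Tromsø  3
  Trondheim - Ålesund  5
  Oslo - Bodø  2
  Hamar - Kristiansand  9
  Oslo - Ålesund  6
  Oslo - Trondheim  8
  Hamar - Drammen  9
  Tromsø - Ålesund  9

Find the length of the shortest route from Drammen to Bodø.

11

Checking several routes:
Drammen-Hamar-Tromsø-Oslo-Bodø: 9 + 5 + 3 + 2 = 19
Drammen-Trondheim-Oslo-Bodø: 9 + 8 + 2 = 19
Drammen-Hamar-Trondheim-Oslo-Bodø: 9 + 6 + 8 + 2 = 25
Drammen-Trondheim-Bodø: 9 + 2 = 11
Drammen-Trondheim-Ålesund-Oslo-Bodø: 9 + 5 + 6 + 2 = 22
Drammen-Hamar-Trondheim-Bodø: 9 + 6 + 2 = 17
Shortest: 11 mi.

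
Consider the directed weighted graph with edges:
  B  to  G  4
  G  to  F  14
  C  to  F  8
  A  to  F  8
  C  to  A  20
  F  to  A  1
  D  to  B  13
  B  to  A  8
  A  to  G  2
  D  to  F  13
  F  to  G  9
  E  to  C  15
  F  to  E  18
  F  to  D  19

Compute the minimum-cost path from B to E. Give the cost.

34

Candidate routes:
B - A - G - F - E: 8 + 2 + 14 + 18 = 42
B - A - F - E: 8 + 8 + 18 = 34
B - G - F - E: 4 + 14 + 18 = 36
Shortest: 34.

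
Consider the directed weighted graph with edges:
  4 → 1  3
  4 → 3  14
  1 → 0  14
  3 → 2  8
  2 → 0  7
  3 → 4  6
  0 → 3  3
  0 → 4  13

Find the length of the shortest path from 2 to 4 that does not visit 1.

16

Paths from 2 to 4 avoiding 1:
2→0→4: 7 + 13 = 20
2→0→3→4: 7 + 3 + 6 = 16
The minimum is 16.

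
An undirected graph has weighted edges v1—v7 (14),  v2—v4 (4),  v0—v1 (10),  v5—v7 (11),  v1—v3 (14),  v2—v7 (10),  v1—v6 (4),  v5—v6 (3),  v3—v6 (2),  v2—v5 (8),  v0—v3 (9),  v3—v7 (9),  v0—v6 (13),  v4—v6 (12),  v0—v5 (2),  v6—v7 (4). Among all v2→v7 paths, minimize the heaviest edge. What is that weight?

Checking several routes:
v2 → v5 → v0 → v3 → v6 → v7: max(8, 2, 9, 2, 4) = 9
v2 → v5 → v0 → v1 → v6 → v7: max(8, 2, 10, 4, 4) = 10
v2 → v5 → v6 → v7: max(8, 3, 4) = 8
v2 → v5 → v0 → v3 → v7: max(8, 2, 9, 9) = 9
v2 → v5 → v0 → v1 → v6 → v3 → v7: max(8, 2, 10, 4, 2, 9) = 10
v2 → v5 → v6 → v3 → v7: max(8, 3, 2, 9) = 9
Best route has worst link 8.

8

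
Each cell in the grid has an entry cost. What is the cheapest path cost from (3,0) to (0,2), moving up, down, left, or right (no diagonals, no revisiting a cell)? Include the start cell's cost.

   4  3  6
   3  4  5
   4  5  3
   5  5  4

25

Take [3,0]→[2,0]→[1,0]→[0,0]→[0,1]→[0,2] for a total of 5 + 4 + 3 + 4 + 3 + 6 = 25.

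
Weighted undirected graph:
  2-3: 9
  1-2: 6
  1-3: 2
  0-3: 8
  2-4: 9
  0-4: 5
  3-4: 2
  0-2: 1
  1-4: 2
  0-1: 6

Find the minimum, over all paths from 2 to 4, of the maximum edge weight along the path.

5

Checking several routes:
2 -> 0 -> 4: max(1, 5) = 5
2 -> 0 -> 1 -> 4: max(1, 6, 2) = 6
2 -> 1 -> 4: max(6, 2) = 6
2 -> 0 -> 1 -> 3 -> 4: max(1, 6, 2, 2) = 6
The minimum achievable maximum is 5.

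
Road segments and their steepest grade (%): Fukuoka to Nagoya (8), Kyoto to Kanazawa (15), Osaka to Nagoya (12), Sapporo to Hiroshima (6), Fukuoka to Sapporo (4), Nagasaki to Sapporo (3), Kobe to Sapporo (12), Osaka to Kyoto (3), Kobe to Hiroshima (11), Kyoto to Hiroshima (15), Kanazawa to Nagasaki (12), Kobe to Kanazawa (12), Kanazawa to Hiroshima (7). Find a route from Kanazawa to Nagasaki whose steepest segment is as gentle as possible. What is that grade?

7

A few of the Kanazawa→Nagasaki routes:
Kanazawa-Nagasaki: max(12) = 12
Kanazawa-Hiroshima-Sapporo-Nagasaki: max(7, 6, 3) = 7
Kanazawa-Hiroshima-Kobe-Sapporo-Nagasaki: max(7, 11, 12, 3) = 12
The minimum achievable maximum is 7%.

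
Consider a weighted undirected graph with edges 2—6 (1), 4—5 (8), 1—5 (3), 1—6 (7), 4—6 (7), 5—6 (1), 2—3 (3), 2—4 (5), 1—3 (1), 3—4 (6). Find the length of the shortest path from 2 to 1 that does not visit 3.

5

Comparing a few candidate routes:
2 → 6 → 1: 1 + 7 = 8
2 → 6 → 5 → 1: 1 + 1 + 3 = 5
2 → 4 → 6 → 5 → 1: 5 + 7 + 1 + 3 = 16
2 → 4 → 5 → 1: 5 + 8 + 3 = 16
The minimum is 5.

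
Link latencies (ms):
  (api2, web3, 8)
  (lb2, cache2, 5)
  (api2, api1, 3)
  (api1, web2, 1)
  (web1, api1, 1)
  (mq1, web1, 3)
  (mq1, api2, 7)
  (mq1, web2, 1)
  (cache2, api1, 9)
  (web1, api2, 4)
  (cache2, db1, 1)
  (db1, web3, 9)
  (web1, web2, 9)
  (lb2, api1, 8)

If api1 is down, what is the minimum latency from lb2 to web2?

Checking several routes:
lb2-cache2-db1-web3-api2-web1-web2: 5 + 1 + 9 + 8 + 4 + 9 = 36
lb2-cache2-db1-web3-api2-mq1-web2: 5 + 1 + 9 + 8 + 7 + 1 = 31
lb2-cache2-db1-web3-api2-web1-mq1-web2: 5 + 1 + 9 + 8 + 4 + 3 + 1 = 31
Shortest: 31 ms.

31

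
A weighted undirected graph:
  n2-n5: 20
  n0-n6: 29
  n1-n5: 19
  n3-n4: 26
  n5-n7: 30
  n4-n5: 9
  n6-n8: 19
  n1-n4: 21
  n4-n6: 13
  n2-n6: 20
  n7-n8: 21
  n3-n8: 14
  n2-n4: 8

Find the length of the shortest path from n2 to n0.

49

A few of the n2→n0 routes:
n2→n4→n6→n0: 8 + 13 + 29 = 50
n2→n6→n0: 20 + 29 = 49
n2→n5→n4→n6→n0: 20 + 9 + 13 + 29 = 71
The minimum is 49.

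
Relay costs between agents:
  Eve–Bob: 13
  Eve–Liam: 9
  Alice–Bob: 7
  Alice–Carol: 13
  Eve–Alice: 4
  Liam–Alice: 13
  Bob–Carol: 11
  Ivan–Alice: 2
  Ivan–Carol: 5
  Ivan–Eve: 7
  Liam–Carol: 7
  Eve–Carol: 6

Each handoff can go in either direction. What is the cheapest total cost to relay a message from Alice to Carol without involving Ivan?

10

Checking several routes:
Alice - Bob - Carol: 7 + 11 = 18
Alice - Eve - Carol: 4 + 6 = 10
Alice - Carol: 13
Alice - Liam - Carol: 13 + 7 = 20
Best route has total 10.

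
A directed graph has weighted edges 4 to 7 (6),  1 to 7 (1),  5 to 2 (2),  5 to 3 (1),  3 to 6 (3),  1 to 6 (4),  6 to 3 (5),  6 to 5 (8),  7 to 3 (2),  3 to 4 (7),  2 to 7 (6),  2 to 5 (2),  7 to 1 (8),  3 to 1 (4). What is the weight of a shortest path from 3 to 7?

Checking several routes:
3→1→7: 4 + 1 = 5
3→6→5→2→7: 3 + 8 + 2 + 6 = 19
3→4→7: 7 + 6 = 13
Best route has total 5.

5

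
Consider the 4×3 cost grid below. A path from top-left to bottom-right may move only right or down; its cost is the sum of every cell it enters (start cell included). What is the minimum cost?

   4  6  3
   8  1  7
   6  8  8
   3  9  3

29

Cheapest: (0,0) → (0,1) → (1,1) → (1,2) → (2,2) → (3,2)
  4 + 6 + 1 + 7 + 8 + 3 = 29
(Top row then right column would cost 31.)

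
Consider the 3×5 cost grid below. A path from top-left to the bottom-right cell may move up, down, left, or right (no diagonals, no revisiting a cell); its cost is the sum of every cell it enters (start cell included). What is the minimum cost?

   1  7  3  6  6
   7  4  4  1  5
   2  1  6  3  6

Path (0,0) -> (0,1) -> (0,2) -> (1,2) -> (1,3) -> (2,3) -> (2,4): 1 + 7 + 3 + 4 + 1 + 3 + 6 = 25.

25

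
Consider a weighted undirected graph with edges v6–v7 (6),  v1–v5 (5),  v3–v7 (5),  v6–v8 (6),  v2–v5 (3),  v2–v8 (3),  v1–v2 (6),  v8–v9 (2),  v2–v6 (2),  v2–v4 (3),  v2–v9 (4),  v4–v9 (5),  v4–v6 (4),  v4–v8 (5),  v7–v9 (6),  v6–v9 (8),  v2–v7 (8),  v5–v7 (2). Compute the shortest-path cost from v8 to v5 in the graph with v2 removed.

A few of the v8→v5 routes:
v8 → v6 → v7 → v5: 6 + 6 + 2 = 14
v8 → v9 → v7 → v5: 2 + 6 + 2 = 10
v8 → v4 → v9 → v7 → v5: 5 + 5 + 6 + 2 = 18
v8 → v4 → v6 → v7 → v5: 5 + 4 + 6 + 2 = 17
Best route has total 10.

10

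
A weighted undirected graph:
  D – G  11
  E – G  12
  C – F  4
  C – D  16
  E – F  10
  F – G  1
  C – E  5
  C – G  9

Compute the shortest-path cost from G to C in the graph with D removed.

5

Routes from G to C avoiding D:
G→E→F→C: 12 + 10 + 4 = 26
G→F→E→C: 1 + 10 + 5 = 16
G→E→C: 12 + 5 = 17
G→C: 9
G→F→C: 1 + 4 = 5
Best route has total 5.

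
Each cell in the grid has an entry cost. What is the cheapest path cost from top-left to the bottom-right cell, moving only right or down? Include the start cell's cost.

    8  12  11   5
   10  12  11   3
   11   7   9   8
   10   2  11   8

Path [0,0] [0,1] [0,2] [0,3] [1,3] [2,3] [3,3]: 8 + 12 + 11 + 5 + 3 + 8 + 8 = 55.

55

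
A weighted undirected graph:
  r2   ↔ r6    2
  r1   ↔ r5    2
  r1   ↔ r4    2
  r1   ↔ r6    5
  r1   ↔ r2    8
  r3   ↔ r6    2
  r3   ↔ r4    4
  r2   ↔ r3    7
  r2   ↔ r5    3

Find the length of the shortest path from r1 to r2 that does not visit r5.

7

A few of the r1→r2 routes:
r1 -> r2: 8
r1 -> r6 -> r2: 5 + 2 = 7
r1 -> r4 -> r3 -> r6 -> r2: 2 + 4 + 2 + 2 = 10
Shortest: 7.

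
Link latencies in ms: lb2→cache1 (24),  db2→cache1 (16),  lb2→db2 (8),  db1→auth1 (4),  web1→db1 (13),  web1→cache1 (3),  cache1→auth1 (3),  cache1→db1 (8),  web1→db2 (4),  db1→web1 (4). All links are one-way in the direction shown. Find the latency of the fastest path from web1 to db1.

Routes from web1 to db1:
web1 → db2 → cache1 → db1: 4 + 16 + 8 = 28
web1 → db1: 13
web1 → cache1 → db1: 3 + 8 = 11
Best route has total 11 ms.

11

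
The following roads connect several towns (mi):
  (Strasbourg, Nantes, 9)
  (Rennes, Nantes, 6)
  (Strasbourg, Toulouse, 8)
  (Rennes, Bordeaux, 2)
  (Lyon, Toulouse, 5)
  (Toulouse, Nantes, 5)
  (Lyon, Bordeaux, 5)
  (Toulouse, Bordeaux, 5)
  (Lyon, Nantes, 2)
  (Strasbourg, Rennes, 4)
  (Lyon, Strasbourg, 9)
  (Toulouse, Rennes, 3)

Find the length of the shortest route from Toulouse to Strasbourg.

7

Checking several routes:
Toulouse - Lyon - Strasbourg: 5 + 9 = 14
Toulouse - Rennes - Strasbourg: 3 + 4 = 7
Toulouse - Bordeaux - Rennes - Strasbourg: 5 + 2 + 4 = 11
Toulouse - Strasbourg: 8
Best route has total 7 mi.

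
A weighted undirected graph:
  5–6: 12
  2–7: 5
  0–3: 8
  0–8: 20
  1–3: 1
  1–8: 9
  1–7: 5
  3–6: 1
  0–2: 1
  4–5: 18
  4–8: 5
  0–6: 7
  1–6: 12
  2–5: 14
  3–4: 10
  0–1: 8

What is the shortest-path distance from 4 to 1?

Some routes from 4 to 1:
4 → 8 → 1: 5 + 9 = 14
4 → 3 → 6 → 0 → 1: 10 + 1 + 7 + 8 = 26
4 → 3 → 0 → 1: 10 + 8 + 8 = 26
4 → 3 → 6 → 1: 10 + 1 + 12 = 23
4 → 3 → 1: 10 + 1 = 11
Shortest: 11.

11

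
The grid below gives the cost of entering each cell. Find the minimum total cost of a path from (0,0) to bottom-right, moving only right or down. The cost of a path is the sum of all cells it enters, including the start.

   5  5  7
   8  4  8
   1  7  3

Path (0,0) → (0,1) → (1,1) → (2,1) → (2,2): 5 + 5 + 4 + 7 + 3 = 24.
(Top row then right column would cost 28.)

24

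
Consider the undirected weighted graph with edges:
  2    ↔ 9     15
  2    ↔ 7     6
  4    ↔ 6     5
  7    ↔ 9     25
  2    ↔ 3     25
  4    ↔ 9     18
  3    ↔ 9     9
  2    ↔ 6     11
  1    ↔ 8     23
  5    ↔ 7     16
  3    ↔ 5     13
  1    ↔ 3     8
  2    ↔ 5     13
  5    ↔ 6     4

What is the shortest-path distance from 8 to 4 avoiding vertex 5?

58

Comparing a few candidate routes:
8 - 1 - 3 - 9 - 4: 23 + 8 + 9 + 18 = 58
8 - 1 - 3 - 9 - 2 - 6 - 4: 23 + 8 + 9 + 15 + 11 + 5 = 71
8 - 1 - 3 - 2 - 6 - 4: 23 + 8 + 25 + 11 + 5 = 72
8 - 1 - 3 - 9 - 7 - 2 - 6 - 4: 23 + 8 + 9 + 25 + 6 + 11 + 5 = 87
Shortest: 58.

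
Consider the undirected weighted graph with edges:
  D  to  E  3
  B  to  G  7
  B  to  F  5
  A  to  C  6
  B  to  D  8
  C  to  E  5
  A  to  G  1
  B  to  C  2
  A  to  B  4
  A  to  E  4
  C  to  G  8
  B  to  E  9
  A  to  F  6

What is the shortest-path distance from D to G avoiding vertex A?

15

Some routes from D to G avoiding A:
D -> E -> C -> G: 3 + 5 + 8 = 16
D -> B -> G: 8 + 7 = 15
D -> B -> C -> G: 8 + 2 + 8 = 18
D -> E -> C -> B -> G: 3 + 5 + 2 + 7 = 17
The minimum is 15.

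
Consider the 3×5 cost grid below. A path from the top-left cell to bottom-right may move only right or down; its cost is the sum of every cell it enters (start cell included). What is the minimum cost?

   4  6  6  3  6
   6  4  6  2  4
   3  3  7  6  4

29

Best path: r0c0→r0c1→r0c2→r0c3→r1c3→r1c4→r2c4
Cost: 4 + 6 + 6 + 3 + 2 + 4 + 4 = 29
(Top row then right column would cost 33.)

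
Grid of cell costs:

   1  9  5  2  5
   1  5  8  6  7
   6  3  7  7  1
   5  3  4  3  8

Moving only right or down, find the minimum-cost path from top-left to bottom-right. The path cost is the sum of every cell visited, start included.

28

Path (0,0) (1,0) (1,1) (2,1) (3,1) (3,2) (3,3) (3,4): 1 + 1 + 5 + 3 + 3 + 4 + 3 + 8 = 28.
(Top row then right column would cost 38.)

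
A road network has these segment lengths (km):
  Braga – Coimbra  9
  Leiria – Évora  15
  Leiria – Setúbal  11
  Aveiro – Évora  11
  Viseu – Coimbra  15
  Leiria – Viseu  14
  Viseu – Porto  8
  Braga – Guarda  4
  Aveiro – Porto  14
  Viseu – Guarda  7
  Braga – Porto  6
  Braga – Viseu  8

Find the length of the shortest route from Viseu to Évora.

Comparing a few candidate routes:
Viseu → Guarda → Braga → Porto → Aveiro → Évora: 7 + 4 + 6 + 14 + 11 = 42
Viseu → Braga → Porto → Aveiro → Évora: 8 + 6 + 14 + 11 = 39
Viseu → Leiria → Évora: 14 + 15 = 29
Viseu → Porto → Aveiro → Évora: 8 + 14 + 11 = 33
The minimum is 29 km.

29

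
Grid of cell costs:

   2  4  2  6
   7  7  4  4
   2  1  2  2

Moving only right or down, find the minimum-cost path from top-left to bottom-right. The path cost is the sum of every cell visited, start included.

16

Take [0,0] -> [0,1] -> [0,2] -> [1,2] -> [2,2] -> [2,3] for a total of 2 + 4 + 2 + 4 + 2 + 2 = 16.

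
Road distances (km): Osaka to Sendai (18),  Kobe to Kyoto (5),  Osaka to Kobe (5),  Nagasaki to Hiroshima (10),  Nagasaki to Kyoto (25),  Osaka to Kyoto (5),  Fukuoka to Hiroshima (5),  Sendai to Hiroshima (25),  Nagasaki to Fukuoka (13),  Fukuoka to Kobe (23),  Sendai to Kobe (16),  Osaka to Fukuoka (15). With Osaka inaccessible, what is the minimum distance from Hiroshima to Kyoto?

Comparing a few candidate routes:
Hiroshima - Nagasaki - Kyoto: 10 + 25 = 35
Hiroshima - Sendai - Kobe - Kyoto: 25 + 16 + 5 = 46
Hiroshima - Fukuoka - Nagasaki - Kyoto: 5 + 13 + 25 = 43
Hiroshima - Fukuoka - Kobe - Kyoto: 5 + 23 + 5 = 33
Hiroshima - Nagasaki - Fukuoka - Kobe - Kyoto: 10 + 13 + 23 + 5 = 51
Best route has total 33 km.

33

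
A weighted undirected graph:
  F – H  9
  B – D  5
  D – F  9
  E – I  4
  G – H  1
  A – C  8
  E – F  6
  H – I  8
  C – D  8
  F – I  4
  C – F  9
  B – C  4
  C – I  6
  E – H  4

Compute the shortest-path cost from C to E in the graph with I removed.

A few of the C→E routes:
C-F-H-E: 9 + 9 + 4 = 22
C-D-F-E: 8 + 9 + 6 = 23
C-F-E: 9 + 6 = 15
Shortest: 15.

15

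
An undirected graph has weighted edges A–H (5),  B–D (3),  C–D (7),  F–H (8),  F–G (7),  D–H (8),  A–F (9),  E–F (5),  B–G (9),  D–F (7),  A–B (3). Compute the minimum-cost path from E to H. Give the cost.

13

Some routes from E to H:
E→F→H: 5 + 8 = 13
E→F→A→H: 5 + 9 + 5 = 19
E→F→D→H: 5 + 7 + 8 = 20
The minimum is 13.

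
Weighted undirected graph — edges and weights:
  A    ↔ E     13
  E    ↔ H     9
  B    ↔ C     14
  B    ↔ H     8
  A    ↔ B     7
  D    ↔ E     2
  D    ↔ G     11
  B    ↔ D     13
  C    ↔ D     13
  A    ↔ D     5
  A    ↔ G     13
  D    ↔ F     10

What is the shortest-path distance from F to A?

15

Some routes from F to A:
F-D-B-A: 10 + 13 + 7 = 30
F-D-E-A: 10 + 2 + 13 = 25
F-D-A: 10 + 5 = 15
Best route has total 15.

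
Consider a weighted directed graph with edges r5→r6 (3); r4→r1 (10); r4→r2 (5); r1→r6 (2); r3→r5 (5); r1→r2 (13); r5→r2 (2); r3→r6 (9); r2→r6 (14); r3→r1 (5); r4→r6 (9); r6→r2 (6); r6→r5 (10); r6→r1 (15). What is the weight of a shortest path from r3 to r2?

Comparing a few candidate routes:
r3 -> r5 -> r6 -> r2: 5 + 3 + 6 = 14
r3 -> r5 -> r2: 5 + 2 = 7
r3 -> r1 -> r6 -> r2: 5 + 2 + 6 = 13
Shortest: 7.

7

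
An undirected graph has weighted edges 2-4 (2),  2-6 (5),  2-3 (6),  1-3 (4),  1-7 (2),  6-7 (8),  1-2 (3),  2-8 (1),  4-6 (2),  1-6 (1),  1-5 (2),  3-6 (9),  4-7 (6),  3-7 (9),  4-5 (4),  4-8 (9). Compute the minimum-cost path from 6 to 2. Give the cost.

4

A few of the 6→2 routes:
6 → 2: 5
6 → 1 → 2: 1 + 3 = 4
6 → 4 → 2: 2 + 2 = 4
Shortest: 4.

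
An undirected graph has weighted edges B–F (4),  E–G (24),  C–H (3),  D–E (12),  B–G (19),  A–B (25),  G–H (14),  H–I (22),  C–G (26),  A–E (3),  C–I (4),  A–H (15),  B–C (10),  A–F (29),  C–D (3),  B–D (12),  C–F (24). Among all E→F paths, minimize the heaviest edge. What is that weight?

Some routes from E to F:
E-A-H-C-D-B-F: max(3, 15, 3, 3, 12, 4) = 15
E-D-B-F: max(12, 12, 4) = 12
E-D-C-B-F: max(12, 3, 10, 4) = 12
E-D-C-H-G-B-F: max(12, 3, 3, 14, 19, 4) = 19
E-A-H-C-B-F: max(3, 15, 3, 10, 4) = 15
Smallest bottleneck: 12.

12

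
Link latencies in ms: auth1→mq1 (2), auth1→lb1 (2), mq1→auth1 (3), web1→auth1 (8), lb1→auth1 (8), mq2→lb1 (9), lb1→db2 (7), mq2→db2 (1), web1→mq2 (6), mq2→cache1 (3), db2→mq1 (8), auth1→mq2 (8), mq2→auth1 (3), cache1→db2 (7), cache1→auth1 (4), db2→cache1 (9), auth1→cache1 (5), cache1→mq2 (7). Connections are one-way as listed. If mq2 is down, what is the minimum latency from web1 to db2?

Paths from web1 to db2 avoiding mq2:
web1 → auth1 → lb1 → db2: 8 + 2 + 7 = 17
web1 → auth1 → cache1 → db2: 8 + 5 + 7 = 20
The minimum is 17 ms.

17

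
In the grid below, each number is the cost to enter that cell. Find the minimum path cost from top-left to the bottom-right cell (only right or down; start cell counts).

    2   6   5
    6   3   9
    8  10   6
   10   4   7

Take [0,0] → [0,1] → [1,1] → [2,1] → [3,1] → [3,2] for a total of 2 + 6 + 3 + 10 + 4 + 7 = 32.
(Top row then right column would cost 35.)

32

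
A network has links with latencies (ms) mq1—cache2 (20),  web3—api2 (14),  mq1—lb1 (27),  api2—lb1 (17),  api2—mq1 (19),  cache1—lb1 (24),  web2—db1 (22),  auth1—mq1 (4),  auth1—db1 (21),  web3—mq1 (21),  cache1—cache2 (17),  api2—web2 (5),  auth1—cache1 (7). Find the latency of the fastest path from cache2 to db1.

45

Checking several routes:
cache2 - mq1 - auth1 - db1: 20 + 4 + 21 = 45
cache2 - mq1 - api2 - web2 - db1: 20 + 19 + 5 + 22 = 66
cache2 - cache1 - auth1 - db1: 17 + 7 + 21 = 45
Shortest: 45 ms.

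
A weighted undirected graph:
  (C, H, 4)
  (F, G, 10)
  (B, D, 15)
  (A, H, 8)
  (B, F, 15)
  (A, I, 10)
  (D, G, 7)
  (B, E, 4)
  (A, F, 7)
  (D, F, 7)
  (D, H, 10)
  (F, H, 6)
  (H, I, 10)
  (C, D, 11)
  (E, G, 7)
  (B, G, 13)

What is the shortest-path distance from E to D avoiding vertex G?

19

Checking several routes:
E - B - F - D: 4 + 15 + 7 = 26
E - B - D: 4 + 15 = 19
E - B - F - H - D: 4 + 15 + 6 + 10 = 35
E - B - F - H - C - D: 4 + 15 + 6 + 4 + 11 = 40
Best route has total 19.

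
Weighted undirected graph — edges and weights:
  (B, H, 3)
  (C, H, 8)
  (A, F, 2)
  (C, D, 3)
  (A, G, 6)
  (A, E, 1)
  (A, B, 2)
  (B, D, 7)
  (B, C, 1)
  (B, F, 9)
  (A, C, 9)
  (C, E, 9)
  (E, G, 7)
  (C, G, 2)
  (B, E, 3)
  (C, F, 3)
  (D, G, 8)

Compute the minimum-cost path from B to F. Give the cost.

Some routes from B to F:
B → F: 9
B → A → F: 2 + 2 = 4
B → C → F: 1 + 3 = 4
B → C → A → F: 1 + 9 + 2 = 12
B → C → G → A → F: 1 + 2 + 6 + 2 = 11
B → E → A → F: 3 + 1 + 2 = 6
Shortest: 4.

4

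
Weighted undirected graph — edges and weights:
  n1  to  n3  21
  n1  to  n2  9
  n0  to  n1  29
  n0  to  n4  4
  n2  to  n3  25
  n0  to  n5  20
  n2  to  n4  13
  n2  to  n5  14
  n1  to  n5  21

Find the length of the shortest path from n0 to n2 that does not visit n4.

34

A few of the n0→n2 routes:
n0 - n5 - n1 - n2: 20 + 21 + 9 = 50
n0 - n1 - n2: 29 + 9 = 38
n0 - n5 - n2: 20 + 14 = 34
n0 - n1 - n5 - n2: 29 + 21 + 14 = 64
The minimum is 34.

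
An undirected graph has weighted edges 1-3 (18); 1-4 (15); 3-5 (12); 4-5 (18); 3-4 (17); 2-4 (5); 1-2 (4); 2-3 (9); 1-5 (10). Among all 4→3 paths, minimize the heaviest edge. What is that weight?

9

Checking several routes:
4-2-1-5-3: max(5, 4, 10, 12) = 12
4-1-2-3: max(15, 4, 9) = 15
4-3: max(17) = 17
4-1-5-3: max(15, 10, 12) = 15
4-2-3: max(5, 9) = 9
Best route has worst link 9.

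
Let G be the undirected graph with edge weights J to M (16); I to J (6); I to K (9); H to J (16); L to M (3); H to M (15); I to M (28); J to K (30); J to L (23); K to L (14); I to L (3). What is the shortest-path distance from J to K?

A few of the J→K routes:
J -> I -> L -> K: 6 + 3 + 14 = 23
J -> M -> L -> I -> K: 16 + 3 + 3 + 9 = 31
J -> I -> K: 6 + 9 = 15
J -> K: 30
J -> M -> L -> K: 16 + 3 + 14 = 33
J -> L -> I -> K: 23 + 3 + 9 = 35
Best route has total 15.

15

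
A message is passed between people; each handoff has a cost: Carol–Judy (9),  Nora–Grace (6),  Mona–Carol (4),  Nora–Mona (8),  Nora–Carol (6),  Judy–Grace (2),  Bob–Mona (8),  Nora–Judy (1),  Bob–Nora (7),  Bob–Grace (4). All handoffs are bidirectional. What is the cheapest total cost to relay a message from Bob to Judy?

Comparing a few candidate routes:
Bob → Nora → Judy: 7 + 1 = 8
Bob → Grace → Judy: 4 + 2 = 6
Bob → Grace → Nora → Judy: 4 + 6 + 1 = 11
Bob → Nora → Grace → Judy: 7 + 6 + 2 = 15
Bob → Mona → Nora → Judy: 8 + 8 + 1 = 17
The minimum is 6.

6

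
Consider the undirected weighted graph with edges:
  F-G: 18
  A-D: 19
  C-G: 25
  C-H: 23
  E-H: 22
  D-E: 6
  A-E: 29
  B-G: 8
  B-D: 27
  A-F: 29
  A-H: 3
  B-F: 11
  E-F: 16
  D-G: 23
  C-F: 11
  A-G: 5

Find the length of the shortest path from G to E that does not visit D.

30

A few of the G→E routes:
G - A - H - E: 5 + 3 + 22 = 30
G - F - E: 18 + 16 = 34
G - A - E: 5 + 29 = 34
Shortest: 30.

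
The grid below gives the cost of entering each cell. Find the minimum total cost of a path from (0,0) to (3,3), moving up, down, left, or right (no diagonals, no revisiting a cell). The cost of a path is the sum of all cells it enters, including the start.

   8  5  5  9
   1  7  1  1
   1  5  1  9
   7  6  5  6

Path (0,0) (1,0) (2,0) (2,1) (2,2) (3,2) (3,3): 8 + 1 + 1 + 5 + 1 + 5 + 6 = 27.

27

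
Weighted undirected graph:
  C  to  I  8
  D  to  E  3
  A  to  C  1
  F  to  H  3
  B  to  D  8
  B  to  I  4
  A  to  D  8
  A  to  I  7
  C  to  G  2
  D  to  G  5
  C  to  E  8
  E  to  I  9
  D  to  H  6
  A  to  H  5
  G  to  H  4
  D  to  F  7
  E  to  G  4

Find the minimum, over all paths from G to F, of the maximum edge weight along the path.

4

A few of the G→F routes:
G → H → D → F: max(4, 6, 7) = 7
G → D → H → F: max(5, 6, 3) = 6
G → C → A → H → F: max(2, 1, 5, 3) = 5
G → E → D → F: max(4, 3, 7) = 7
G → H → F: max(4, 3) = 4
G → E → D → H → F: max(4, 3, 6, 3) = 6
Best route has worst link 4.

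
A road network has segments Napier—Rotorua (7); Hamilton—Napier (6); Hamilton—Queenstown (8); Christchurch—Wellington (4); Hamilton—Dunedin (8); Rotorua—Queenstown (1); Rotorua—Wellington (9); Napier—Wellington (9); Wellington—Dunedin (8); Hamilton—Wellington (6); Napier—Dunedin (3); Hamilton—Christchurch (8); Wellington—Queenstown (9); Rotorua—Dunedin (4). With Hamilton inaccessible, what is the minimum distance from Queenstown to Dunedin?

5

A few of the Queenstown→Dunedin routes:
Queenstown → Wellington → Dunedin: 9 + 8 = 17
Queenstown → Wellington → Napier → Dunedin: 9 + 9 + 3 = 21
Queenstown → Rotorua → Wellington → Dunedin: 1 + 9 + 8 = 18
Queenstown → Rotorua → Napier → Dunedin: 1 + 7 + 3 = 11
Queenstown → Rotorua → Dunedin: 1 + 4 = 5
Best route has total 5.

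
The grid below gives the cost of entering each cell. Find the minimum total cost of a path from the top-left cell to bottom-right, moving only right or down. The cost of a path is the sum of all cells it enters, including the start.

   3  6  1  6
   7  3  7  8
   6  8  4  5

26

Path r0c0 → r0c1 → r0c2 → r1c2 → r2c2 → r2c3: 3 + 6 + 1 + 7 + 4 + 5 = 26.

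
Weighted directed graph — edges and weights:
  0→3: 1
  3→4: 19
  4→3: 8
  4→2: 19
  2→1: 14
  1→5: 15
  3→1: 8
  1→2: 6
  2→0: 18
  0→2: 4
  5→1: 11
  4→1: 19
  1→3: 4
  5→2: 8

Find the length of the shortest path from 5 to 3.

Candidate routes:
5→2→1→3: 8 + 14 + 4 = 26
5→2→0→3: 8 + 18 + 1 = 27
5→1→3: 11 + 4 = 15
5→1→2→0→3: 11 + 6 + 18 + 1 = 36
Best route has total 15.

15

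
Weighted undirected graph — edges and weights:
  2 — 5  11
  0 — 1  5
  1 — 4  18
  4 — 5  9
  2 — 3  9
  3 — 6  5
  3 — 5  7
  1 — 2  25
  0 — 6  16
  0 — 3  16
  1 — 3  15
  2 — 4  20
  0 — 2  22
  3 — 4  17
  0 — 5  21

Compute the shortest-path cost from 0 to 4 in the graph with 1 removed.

Comparing a few candidate routes:
0 - 5 - 4: 21 + 9 = 30
0 - 6 - 3 - 5 - 4: 16 + 5 + 7 + 9 = 37
0 - 3 - 5 - 4: 16 + 7 + 9 = 32
0 - 3 - 4: 16 + 17 = 33
The minimum is 30.

30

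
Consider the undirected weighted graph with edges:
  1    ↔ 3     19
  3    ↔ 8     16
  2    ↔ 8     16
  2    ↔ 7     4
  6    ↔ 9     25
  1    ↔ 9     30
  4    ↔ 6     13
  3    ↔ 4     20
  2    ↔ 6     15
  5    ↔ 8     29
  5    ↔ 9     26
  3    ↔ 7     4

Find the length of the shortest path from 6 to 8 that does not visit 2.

Candidate routes:
6-9-5-8: 25 + 26 + 29 = 80
6-9-1-3-8: 25 + 30 + 19 + 16 = 90
6-4-3-1-9-5-8: 13 + 20 + 19 + 30 + 26 + 29 = 137
6-4-3-8: 13 + 20 + 16 = 49
Best route has total 49.

49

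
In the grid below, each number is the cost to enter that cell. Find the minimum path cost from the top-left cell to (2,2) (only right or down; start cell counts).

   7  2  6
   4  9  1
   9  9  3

19

Best path: r0c0 -> r0c1 -> r0c2 -> r1c2 -> r2c2
Cost: 7 + 2 + 6 + 1 + 3 = 19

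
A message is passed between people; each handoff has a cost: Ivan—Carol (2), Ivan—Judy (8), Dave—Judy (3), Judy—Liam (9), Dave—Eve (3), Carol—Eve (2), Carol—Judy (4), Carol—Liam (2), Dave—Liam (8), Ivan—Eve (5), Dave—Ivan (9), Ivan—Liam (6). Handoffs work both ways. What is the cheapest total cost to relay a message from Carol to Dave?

Checking several routes:
Carol-Liam-Dave: 2 + 8 = 10
Carol-Eve-Dave: 2 + 3 = 5
Carol-Ivan-Eve-Dave: 2 + 5 + 3 = 10
Carol-Judy-Dave: 4 + 3 = 7
Shortest: 5.

5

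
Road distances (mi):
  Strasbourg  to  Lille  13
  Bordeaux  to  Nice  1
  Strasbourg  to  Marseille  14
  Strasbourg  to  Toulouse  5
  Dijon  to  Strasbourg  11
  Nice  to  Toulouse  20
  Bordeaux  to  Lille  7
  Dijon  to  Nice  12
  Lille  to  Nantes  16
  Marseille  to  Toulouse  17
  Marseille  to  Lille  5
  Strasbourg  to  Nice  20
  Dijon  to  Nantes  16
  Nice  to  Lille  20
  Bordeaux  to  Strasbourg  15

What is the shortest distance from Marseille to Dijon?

Checking several routes:
Marseille→Strasbourg→Dijon: 14 + 11 = 25
Marseille→Lille→Strasbourg→Dijon: 5 + 13 + 11 = 29
Marseille→Toulouse→Strasbourg→Dijon: 17 + 5 + 11 = 33
Marseille→Lille→Bordeaux→Nice→Dijon: 5 + 7 + 1 + 12 = 25
Shortest: 25 mi.

25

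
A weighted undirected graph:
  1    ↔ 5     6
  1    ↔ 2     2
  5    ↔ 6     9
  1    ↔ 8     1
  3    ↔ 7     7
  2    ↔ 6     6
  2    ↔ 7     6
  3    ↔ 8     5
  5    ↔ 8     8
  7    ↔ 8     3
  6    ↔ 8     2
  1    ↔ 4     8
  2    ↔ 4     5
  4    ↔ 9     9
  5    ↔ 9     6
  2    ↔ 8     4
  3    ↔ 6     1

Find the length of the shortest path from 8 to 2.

A few of the 8→2 routes:
8→6→2: 2 + 6 = 8
8→2: 4
8→1→2: 1 + 2 = 3
The minimum is 3.

3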